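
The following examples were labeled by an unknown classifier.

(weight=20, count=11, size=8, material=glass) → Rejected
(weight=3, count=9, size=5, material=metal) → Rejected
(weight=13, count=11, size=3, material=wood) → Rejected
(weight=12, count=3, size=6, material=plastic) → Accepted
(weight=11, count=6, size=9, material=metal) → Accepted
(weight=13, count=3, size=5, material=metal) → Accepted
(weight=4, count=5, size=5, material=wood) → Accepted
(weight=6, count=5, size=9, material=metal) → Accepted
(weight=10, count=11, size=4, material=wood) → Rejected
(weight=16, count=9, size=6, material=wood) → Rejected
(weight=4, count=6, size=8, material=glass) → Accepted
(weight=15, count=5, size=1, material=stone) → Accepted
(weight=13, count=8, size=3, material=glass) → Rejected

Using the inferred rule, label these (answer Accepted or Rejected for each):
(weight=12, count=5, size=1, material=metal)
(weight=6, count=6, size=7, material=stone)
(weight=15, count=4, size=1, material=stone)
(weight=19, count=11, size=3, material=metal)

Accepted, Accepted, Accepted, Rejected

The common property of the 'Accepted' items is: count ≤ 6. No 'Rejected' item has it.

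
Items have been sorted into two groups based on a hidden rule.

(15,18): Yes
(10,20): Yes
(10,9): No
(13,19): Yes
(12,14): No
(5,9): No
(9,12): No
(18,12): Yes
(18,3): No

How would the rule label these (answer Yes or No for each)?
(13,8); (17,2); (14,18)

No, No, Yes

The pattern is that an item is 'Yes' exactly when: sum ≥ 30.
(13,8): No (13+8 = 21).
(17,2): No (17+2 = 19).
(14,18): Yes (14+18 = 32).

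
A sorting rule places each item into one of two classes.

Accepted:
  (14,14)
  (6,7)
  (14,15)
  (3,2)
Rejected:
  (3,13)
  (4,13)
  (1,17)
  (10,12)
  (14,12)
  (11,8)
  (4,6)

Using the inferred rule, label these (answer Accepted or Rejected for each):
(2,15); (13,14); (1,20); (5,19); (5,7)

One predicate separates the groups cleanly: |first − second| ≤ 1.

Rejected, Accepted, Rejected, Rejected, Rejected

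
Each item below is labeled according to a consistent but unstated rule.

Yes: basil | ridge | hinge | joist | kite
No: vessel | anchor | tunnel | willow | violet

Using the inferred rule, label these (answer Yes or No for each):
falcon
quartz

One predicate separates the groups cleanly: length ≤ 5.
falcon: No (length 6). quartz: No (length 6).

No, No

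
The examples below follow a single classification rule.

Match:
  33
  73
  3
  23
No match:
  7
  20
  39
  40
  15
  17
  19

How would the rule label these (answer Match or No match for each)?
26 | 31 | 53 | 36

No match, No match, Match, No match

Rule: ends in digit 3. This holds for each 'Match' example and fails for each 'No match' one.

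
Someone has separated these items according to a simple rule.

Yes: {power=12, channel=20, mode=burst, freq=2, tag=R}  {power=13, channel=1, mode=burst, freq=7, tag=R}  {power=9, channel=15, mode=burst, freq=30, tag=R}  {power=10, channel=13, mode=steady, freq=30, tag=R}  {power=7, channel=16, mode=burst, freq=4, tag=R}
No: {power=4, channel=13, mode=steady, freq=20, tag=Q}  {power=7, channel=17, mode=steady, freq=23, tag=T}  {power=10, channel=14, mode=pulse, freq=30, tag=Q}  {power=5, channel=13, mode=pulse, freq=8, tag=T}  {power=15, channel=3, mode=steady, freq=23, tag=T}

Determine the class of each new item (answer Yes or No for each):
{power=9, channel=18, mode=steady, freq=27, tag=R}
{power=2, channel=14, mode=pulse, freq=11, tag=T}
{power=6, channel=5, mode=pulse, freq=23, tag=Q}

Yes, No, No

One predicate separates the groups cleanly: tag is R.
Yes: {power=9, channel=18, mode=steady, freq=27, tag=R}, since tag is R. No: {power=2, channel=14, mode=pulse, freq=11, tag=T}, since tag is T. No: {power=6, channel=5, mode=pulse, freq=23, tag=Q}, since tag is Q.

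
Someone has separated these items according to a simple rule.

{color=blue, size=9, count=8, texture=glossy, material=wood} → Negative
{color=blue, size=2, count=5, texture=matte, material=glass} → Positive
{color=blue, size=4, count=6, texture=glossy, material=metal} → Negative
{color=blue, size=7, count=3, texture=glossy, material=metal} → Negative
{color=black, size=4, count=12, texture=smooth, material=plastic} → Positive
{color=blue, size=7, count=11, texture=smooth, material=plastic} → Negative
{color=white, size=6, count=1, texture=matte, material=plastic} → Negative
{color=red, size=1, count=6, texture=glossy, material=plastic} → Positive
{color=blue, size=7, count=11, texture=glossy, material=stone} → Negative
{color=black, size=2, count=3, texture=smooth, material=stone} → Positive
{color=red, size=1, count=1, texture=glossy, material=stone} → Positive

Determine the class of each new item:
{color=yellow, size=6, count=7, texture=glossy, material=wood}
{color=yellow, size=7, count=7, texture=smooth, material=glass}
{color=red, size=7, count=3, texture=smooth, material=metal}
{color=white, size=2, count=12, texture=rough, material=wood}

The simplest hypothesis consistent with all the labels is: color is black OR size ≤ 2.
{color=yellow, size=6, count=7, texture=glossy, material=wood} — color is yellow, size = 6, hence Negative.
{color=yellow, size=7, count=7, texture=smooth, material=glass} — color is yellow, size = 7, hence Negative.
{color=red, size=7, count=3, texture=smooth, material=metal} — color is red, size = 7, hence Negative.
{color=white, size=2, count=12, texture=rough, material=wood} — color is white, size = 2, hence Positive.

Negative, Negative, Negative, Positive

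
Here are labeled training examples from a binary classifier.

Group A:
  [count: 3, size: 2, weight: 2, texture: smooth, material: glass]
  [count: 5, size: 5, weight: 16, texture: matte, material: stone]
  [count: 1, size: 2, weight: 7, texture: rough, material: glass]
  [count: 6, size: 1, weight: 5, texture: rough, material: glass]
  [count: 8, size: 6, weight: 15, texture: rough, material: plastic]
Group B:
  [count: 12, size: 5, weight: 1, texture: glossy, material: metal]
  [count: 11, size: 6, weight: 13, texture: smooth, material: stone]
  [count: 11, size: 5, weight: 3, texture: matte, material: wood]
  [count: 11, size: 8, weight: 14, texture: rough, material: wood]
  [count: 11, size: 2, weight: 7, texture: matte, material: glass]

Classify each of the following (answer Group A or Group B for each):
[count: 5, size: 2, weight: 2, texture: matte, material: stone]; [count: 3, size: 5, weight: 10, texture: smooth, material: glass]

Group A, Group A

One predicate separates the groups cleanly: count ≤ 8.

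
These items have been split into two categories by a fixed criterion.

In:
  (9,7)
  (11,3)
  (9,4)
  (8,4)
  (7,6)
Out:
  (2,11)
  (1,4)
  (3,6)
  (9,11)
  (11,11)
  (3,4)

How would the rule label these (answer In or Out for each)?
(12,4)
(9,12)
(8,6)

In, Out, In

The common property of the 'In' items is: first > second. No 'Out' item has it.
(12,4): 12 > 4, passes → In. (9,12): 9 < 12, fails the rule → Out. (8,6): 8 > 6, passes → In.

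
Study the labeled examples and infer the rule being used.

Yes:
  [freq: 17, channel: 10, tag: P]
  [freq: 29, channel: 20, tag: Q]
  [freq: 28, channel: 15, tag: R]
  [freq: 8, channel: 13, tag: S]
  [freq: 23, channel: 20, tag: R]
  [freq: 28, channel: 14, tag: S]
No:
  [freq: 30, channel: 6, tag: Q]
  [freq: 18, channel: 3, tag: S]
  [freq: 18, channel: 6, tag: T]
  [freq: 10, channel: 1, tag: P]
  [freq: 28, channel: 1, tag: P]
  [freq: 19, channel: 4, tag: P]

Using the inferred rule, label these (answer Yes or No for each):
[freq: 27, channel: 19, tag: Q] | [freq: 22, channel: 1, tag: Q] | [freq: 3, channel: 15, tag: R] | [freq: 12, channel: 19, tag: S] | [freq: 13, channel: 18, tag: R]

Yes, No, Yes, Yes, Yes

A rule that fits every label: channel ≥ 10 — true of each 'Yes' example, false of each 'No' one.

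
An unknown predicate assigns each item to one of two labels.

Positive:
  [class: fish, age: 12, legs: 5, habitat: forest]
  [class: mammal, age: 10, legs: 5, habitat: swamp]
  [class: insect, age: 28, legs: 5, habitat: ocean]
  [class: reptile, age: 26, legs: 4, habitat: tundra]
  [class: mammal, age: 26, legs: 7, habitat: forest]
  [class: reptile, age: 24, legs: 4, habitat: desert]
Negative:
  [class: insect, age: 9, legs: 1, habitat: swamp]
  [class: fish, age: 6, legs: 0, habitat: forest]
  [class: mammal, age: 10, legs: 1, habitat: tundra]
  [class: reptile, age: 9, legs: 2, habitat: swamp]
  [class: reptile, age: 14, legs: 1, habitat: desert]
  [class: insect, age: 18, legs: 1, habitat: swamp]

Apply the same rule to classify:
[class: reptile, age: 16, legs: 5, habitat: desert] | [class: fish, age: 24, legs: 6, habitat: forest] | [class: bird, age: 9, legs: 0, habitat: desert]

'Positive' ⟺ legs ≥ 4.

Positive, Positive, Negative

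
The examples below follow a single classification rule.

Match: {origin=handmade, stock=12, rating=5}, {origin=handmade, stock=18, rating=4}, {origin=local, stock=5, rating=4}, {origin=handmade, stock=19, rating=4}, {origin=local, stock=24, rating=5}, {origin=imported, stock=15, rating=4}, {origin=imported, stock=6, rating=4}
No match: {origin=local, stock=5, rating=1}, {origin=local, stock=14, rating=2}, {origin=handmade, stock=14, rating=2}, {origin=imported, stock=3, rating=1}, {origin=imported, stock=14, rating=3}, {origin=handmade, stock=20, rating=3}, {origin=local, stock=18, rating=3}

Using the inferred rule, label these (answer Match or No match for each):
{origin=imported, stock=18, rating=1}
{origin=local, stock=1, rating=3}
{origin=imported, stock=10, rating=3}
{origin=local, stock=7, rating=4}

No match, No match, No match, Match

Rule: rating ≥ 4. This holds for each 'Match' example and fails for each 'No match' one.
{origin=imported, stock=18, rating=1}: rating = 1, doesn't match → No match.
{origin=local, stock=1, rating=3}: rating = 3, doesn't match → No match.
{origin=imported, stock=10, rating=3}: rating = 3, doesn't match → No match.
{origin=local, stock=7, rating=4}: rating = 4, matches → Match.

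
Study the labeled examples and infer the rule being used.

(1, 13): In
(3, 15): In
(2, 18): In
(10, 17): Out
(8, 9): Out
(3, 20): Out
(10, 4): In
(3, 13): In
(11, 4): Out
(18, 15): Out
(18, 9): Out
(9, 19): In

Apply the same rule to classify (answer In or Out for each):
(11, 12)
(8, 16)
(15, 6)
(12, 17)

Out, In, Out, Out

'In' ⟺ sum is even.
(11, 12): Out (11+12 = 23).
(8, 16): In (8+16 = 24).
(15, 6): Out (15+6 = 21).
(12, 17): Out (12+17 = 29).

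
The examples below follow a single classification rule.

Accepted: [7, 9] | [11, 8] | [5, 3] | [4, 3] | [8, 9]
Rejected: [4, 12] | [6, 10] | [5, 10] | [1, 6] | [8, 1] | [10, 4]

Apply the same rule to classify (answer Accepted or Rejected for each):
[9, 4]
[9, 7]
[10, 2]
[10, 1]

Rejected, Accepted, Rejected, Rejected

A rule that fits every label: |first − second| ≤ 3 — true of each 'Accepted' example, false of each 'Rejected' one.
[9, 4] → |9−4| = 5 → Rejected.
[9, 7] → |9−7| = 2 → Accepted.
[10, 2] → |10−2| = 8 → Rejected.
[10, 1] → |10−1| = 9 → Rejected.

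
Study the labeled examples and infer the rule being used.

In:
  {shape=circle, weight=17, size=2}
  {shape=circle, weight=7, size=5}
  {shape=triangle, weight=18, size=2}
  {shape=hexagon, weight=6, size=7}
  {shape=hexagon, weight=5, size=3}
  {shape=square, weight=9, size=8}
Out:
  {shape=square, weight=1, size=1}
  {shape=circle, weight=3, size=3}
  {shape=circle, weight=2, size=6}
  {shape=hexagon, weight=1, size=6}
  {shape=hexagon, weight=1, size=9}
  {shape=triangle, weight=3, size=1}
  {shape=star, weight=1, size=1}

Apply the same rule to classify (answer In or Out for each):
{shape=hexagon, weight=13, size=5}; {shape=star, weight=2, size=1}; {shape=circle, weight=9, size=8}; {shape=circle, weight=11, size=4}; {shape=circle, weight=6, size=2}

'In' ⟺ weight ≥ 5.
{shape=hexagon, weight=13, size=5}: In (weight = 13). {shape=star, weight=2, size=1}: Out (weight = 2). {shape=circle, weight=9, size=8}: In (weight = 9). {shape=circle, weight=11, size=4}: In (weight = 11). {shape=circle, weight=6, size=2}: In (weight = 6).

In, Out, In, In, In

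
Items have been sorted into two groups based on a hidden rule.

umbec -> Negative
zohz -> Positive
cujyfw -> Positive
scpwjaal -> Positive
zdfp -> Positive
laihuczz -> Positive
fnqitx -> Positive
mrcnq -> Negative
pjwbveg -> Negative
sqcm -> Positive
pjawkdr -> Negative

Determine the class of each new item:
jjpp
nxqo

Positive, Positive

Rule: even length. This holds for each 'Positive' example and fails for each 'Negative' one.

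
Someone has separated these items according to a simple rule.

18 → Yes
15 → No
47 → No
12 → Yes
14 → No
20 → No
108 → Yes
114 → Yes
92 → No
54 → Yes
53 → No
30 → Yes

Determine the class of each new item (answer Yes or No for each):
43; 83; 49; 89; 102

No, No, No, No, Yes

The classifier is using: multiple of 6.
No: 43, since 43 = 6·7 + 1. No: 83, since 83 = 6·13 + 5. No: 49, since 49 = 6·8 + 1. No: 89, since 89 = 6·14 + 5. Yes: 102, since 102 = 6·17.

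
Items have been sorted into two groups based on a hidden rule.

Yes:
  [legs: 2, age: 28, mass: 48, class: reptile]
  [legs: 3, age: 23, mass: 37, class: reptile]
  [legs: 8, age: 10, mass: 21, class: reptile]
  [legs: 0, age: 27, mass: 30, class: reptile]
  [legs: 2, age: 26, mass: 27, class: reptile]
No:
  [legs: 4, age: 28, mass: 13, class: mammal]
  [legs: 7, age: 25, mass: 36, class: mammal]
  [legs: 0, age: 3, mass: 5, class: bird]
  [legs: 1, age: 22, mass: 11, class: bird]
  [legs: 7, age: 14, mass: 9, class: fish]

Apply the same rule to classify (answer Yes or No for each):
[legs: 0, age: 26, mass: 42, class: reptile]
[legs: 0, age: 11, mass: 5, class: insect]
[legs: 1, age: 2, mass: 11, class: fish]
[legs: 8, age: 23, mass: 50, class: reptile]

Yes, No, No, Yes

Looking at the examples, the only property every 'Yes' case has and every 'No' case lacks is: class is reptile.
[legs: 0, age: 26, mass: 42, class: reptile]: class is reptile — satisfies this, so Yes.
[legs: 0, age: 11, mass: 5, class: insect]: class is insect — does not fit, so No.
[legs: 1, age: 2, mass: 11, class: fish]: class is fish — does not fit, so No.
[legs: 8, age: 23, mass: 50, class: reptile]: class is reptile — satisfies this, so Yes.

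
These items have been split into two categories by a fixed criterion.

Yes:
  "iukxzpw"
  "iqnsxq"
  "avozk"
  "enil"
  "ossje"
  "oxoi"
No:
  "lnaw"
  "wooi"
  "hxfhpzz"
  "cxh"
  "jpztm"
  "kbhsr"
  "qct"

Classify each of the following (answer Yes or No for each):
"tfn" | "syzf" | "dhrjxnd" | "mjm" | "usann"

Rule: starts with a vowel. This holds for each 'Yes' example and fails for each 'No' one.
"tfn" — starts with 't', hence No. "syzf" — starts with 's', hence No. "dhrjxnd" — starts with 'd', hence No. "mjm" — starts with 'm', hence No. "usann" — starts with 'u', hence Yes.

No, No, No, No, Yes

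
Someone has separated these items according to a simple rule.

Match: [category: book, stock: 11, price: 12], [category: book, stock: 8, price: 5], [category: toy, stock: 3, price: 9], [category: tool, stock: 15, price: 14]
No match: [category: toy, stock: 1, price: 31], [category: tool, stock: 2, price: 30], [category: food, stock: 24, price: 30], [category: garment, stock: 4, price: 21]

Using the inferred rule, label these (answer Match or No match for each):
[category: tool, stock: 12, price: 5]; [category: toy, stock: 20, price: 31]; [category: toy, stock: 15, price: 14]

The rule appears to be: price ≤ 14.
[category: tool, stock: 12, price: 5]: price = 5 — passes, so Match.
[category: toy, stock: 20, price: 31]: price = 31 — does not pass, so No match.
[category: toy, stock: 15, price: 14]: price = 14 — passes, so Match.

Match, No match, Match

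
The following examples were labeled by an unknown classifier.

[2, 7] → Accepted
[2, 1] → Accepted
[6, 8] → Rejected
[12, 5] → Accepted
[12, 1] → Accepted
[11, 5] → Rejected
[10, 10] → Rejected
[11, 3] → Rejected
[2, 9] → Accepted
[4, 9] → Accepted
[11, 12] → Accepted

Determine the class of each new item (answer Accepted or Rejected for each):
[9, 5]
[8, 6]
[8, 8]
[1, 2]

'Accepted' ⟺ sum is odd.
[9, 5] → 9+5 = 14 → Rejected.
[8, 6] → 8+6 = 14 → Rejected.
[8, 8] → 8+8 = 16 → Rejected.
[1, 2] → 1+2 = 3 → Accepted.

Rejected, Rejected, Rejected, Accepted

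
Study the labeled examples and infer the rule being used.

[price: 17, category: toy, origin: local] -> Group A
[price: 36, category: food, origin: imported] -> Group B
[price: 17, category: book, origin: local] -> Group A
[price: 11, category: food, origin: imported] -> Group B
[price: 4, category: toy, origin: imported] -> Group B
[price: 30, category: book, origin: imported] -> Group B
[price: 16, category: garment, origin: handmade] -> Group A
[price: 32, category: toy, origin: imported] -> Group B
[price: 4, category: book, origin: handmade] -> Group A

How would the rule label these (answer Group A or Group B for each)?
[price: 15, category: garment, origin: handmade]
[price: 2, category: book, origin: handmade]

The classifier is using: origin is not imported.
[price: 15, category: garment, origin: handmade]: origin is handmade — qualifies, so Group A. [price: 2, category: book, origin: handmade]: origin is handmade — qualifies, so Group A.

Group A, Group A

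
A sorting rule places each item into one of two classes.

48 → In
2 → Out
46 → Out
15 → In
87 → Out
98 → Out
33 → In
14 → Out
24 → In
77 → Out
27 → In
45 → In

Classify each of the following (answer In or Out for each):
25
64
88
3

Out, Out, Out, In

The rule appears to be: multiple of 3 AND at most 48.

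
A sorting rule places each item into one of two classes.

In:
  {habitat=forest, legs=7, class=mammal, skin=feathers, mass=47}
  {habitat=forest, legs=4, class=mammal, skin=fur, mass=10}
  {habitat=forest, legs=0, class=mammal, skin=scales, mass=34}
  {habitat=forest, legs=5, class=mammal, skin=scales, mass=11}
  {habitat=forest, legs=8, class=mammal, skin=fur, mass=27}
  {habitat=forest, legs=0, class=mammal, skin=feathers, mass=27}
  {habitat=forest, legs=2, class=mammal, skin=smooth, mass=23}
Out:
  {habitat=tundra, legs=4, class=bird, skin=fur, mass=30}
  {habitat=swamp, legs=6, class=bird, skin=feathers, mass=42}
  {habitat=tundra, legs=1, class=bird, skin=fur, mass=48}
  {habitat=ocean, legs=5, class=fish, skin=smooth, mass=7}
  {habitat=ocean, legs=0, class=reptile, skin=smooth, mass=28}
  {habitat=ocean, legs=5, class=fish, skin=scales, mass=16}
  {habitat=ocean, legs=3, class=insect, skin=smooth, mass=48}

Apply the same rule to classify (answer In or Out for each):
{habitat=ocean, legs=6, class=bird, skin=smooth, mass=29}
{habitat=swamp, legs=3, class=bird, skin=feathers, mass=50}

Every 'In' example satisfies: class is mammal. None of the 'Out' examples do.
{habitat=ocean, legs=6, class=bird, skin=smooth, mass=29} → class is bird → Out.
{habitat=swamp, legs=3, class=bird, skin=feathers, mass=50} → class is bird → Out.

Out, Out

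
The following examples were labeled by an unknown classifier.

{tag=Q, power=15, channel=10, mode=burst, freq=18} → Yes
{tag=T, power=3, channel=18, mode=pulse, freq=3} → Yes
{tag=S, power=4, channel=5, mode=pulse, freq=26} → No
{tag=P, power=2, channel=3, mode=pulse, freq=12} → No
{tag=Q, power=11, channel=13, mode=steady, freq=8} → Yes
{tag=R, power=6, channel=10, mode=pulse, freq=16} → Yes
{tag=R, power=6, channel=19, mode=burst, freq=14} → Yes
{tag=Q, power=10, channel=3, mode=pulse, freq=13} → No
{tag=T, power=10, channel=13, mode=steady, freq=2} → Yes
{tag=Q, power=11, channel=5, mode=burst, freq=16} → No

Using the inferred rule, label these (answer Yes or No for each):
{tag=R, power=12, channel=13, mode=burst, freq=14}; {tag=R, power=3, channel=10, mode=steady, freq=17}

The rule appears to be: channel ≥ 10.
{tag=R, power=12, channel=13, mode=burst, freq=14} → channel = 13 → Yes.
{tag=R, power=3, channel=10, mode=steady, freq=17} → channel = 10 → Yes.

Yes, Yes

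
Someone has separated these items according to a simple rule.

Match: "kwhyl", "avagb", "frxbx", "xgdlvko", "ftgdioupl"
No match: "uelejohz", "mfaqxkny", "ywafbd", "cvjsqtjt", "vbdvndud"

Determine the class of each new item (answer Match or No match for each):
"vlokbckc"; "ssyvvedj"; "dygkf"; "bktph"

No match, No match, Match, Match

The rule appears to be: odd length.
No match: "vlokbckc", since length 8. No match: "ssyvvedj", since length 8. Match: "dygkf", since length 5. Match: "bktph", since length 5.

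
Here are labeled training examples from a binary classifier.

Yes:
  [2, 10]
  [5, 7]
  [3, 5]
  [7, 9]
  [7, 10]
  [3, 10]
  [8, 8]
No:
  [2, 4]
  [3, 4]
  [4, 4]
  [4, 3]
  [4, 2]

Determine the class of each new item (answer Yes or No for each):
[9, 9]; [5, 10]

Yes, Yes

The distinguishing property — second ≥ 5 — holds for all the 'Yes' cases and none of the 'No' cases.
[9, 9]: second 9 — matches, so Yes.
[5, 10]: second 10 — matches, so Yes.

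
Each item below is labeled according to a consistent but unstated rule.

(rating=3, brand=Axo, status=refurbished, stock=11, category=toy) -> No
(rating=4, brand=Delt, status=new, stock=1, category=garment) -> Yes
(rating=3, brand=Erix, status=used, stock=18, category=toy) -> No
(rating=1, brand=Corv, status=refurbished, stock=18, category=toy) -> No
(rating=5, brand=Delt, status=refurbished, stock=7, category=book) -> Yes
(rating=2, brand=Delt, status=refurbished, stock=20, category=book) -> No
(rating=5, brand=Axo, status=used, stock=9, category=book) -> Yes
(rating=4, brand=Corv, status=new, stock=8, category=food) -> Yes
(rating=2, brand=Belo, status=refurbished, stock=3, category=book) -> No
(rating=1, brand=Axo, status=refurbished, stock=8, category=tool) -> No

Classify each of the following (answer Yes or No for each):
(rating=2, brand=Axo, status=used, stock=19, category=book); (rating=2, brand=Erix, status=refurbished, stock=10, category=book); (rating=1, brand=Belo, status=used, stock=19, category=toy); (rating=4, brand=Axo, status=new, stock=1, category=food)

The rule appears to be: rating ≥ 4.

No, No, No, Yes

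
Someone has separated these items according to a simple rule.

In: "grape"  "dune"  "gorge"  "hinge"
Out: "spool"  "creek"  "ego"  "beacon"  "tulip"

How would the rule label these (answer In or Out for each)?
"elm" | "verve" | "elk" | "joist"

Checking candidate rules against both groups, what survives is: ends with 'e'.
"elm": ends with 'm', lacks this property → Out.
"verve": ends with 'e', fits → In.
"elk": ends with 'k', lacks this property → Out.
"joist": ends with 't', lacks this property → Out.

Out, In, Out, Out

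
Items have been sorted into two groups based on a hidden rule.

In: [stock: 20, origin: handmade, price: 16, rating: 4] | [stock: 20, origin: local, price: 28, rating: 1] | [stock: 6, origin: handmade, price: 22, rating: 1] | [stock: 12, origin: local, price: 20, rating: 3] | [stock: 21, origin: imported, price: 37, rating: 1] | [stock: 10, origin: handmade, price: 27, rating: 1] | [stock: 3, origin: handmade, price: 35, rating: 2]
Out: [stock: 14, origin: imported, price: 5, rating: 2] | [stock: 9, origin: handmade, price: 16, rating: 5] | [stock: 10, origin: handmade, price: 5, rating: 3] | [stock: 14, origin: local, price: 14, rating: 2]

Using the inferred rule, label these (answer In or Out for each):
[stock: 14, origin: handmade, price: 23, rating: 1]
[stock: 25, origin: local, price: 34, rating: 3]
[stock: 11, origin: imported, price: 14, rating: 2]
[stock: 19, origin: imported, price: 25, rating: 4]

All 'In' examples share one property — price ≥ 16 AND rating ≤ 4 — and every 'Out' example lacks it.

In, In, Out, In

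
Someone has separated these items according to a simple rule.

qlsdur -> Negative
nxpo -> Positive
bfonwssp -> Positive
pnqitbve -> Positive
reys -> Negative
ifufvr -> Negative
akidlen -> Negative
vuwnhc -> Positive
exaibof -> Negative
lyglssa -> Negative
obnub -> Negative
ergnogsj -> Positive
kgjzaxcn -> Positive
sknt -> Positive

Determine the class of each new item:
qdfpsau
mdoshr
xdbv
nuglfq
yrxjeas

Negative, Negative, Negative, Positive, Negative

The common property of the 'Positive' items is: even length AND contains 'n'. No 'Negative' item has it.
qdfpsau: length 7, no 'n' — doesn't qualify, so Negative. mdoshr: length 6, no 'n' — doesn't qualify, so Negative. xdbv: length 4, no 'n' — doesn't qualify, so Negative. nuglfq: length 6, has 'n' — satisfies this, so Positive. yrxjeas: length 7, no 'n' — doesn't qualify, so Negative.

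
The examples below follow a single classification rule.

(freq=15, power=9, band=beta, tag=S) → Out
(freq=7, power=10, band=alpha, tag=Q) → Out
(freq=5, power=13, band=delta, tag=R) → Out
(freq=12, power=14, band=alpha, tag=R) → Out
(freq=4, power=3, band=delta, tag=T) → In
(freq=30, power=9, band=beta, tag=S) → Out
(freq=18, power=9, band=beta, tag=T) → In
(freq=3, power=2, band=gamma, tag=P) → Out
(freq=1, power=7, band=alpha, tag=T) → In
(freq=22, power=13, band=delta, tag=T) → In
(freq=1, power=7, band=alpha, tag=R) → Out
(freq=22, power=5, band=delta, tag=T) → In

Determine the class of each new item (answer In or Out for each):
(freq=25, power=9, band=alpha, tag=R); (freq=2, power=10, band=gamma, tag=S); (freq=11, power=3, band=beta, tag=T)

All 'In' examples share one property — tag is T — and every 'Out' example lacks it.
(freq=25, power=9, band=alpha, tag=R): tag is R — fails this test, so Out. (freq=2, power=10, band=gamma, tag=S): tag is S — fails this test, so Out. (freq=11, power=3, band=beta, tag=T): tag is T — qualifies, so In.

Out, Out, In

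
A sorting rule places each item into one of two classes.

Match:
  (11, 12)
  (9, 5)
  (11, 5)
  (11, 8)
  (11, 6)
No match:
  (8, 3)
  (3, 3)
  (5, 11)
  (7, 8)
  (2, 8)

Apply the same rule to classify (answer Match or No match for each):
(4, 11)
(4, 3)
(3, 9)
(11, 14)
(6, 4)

No match, No match, No match, Match, No match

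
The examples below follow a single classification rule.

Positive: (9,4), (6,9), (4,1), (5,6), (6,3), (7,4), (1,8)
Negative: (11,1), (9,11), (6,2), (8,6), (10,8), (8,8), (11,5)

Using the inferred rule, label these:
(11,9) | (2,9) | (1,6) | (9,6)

Negative, Positive, Positive, Positive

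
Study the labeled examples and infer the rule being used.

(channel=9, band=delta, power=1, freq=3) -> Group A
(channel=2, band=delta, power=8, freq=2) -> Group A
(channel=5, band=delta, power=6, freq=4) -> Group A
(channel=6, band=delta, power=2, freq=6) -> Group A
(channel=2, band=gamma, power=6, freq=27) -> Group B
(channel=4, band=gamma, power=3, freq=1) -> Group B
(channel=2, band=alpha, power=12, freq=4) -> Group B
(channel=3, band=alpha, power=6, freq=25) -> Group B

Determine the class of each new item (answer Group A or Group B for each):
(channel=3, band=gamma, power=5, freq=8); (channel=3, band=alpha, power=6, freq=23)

Rule: band is delta. This holds for each 'Group A' example and fails for each 'Group B' one.
(channel=3, band=gamma, power=5, freq=8) → band is gamma → Group B.
(channel=3, band=alpha, power=6, freq=23) → band is alpha → Group B.

Group B, Group B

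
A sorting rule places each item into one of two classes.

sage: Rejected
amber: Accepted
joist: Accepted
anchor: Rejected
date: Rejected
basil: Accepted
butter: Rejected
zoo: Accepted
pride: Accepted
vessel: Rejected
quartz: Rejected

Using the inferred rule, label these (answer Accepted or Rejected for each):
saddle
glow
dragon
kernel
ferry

Looking at the examples, the only property every 'Accepted' case has and every 'Rejected' case lacks is: odd length.

Rejected, Rejected, Rejected, Rejected, Accepted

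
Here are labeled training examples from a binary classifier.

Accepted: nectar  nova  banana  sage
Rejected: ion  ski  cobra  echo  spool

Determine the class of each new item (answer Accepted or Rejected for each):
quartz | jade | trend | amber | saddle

One predicate separates the groups cleanly: even length AND contains 'a'.
quartz: length 6, has 'a' — checks out, so Accepted. jade: length 4, has 'a' — checks out, so Accepted. trend: length 5, no 'a' — doesn't match, so Rejected. amber: length 5, has 'a' — doesn't match, so Rejected. saddle: length 6, has 'a' — checks out, so Accepted.

Accepted, Accepted, Rejected, Rejected, Accepted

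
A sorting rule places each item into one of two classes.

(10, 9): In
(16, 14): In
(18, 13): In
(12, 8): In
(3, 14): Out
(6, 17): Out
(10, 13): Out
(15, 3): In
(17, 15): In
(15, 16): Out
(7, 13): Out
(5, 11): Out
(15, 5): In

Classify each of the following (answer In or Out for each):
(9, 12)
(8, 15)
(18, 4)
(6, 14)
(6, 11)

Out, Out, In, Out, Out

Rule: first > second. This holds for each 'In' example and fails for each 'Out' one.
(9, 12) — 9 < 12, hence Out. (8, 15) — 8 < 15, hence Out. (18, 4) — 18 > 4, hence In. (6, 14) — 6 < 14, hence Out. (6, 11) — 6 < 11, hence Out.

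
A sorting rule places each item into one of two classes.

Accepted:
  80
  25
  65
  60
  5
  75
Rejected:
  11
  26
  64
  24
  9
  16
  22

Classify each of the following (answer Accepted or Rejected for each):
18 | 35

One predicate separates the groups cleanly: multiple of 5.
18: 18 = 5·3 + 3, doesn't qualify → Rejected. 35: 35 = 5·7, matches → Accepted.

Rejected, Accepted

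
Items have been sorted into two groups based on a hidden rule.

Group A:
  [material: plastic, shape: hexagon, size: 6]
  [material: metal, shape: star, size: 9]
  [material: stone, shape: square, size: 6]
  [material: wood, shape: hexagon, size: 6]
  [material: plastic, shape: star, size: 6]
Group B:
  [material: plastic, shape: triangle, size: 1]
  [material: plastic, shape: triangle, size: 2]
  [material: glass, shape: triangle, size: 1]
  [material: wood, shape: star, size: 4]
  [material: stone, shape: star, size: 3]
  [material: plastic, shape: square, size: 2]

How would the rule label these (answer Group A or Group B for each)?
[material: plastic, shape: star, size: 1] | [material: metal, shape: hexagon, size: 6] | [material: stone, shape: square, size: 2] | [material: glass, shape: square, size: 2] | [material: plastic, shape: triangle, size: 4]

Group B, Group A, Group B, Group B, Group B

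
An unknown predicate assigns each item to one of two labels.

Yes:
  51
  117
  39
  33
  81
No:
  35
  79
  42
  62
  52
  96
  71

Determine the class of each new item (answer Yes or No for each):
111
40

Yes, No

One predicate separates the groups cleanly: ≡ 3 (mod 6).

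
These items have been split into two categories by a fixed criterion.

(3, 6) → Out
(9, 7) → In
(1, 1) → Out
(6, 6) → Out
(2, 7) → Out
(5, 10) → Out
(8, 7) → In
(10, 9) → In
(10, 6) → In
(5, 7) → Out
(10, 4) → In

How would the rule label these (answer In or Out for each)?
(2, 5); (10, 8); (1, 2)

Every 'In' example satisfies: first > second. None of the 'Out' examples do.
(2, 5) → 2 < 5 → Out.
(10, 8) → 10 > 8 → In.
(1, 2) → 1 < 2 → Out.

Out, In, Out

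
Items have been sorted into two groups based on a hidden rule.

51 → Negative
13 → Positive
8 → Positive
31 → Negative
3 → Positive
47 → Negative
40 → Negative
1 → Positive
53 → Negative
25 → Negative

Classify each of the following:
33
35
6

Rule: at most 13. This holds for each 'Positive' example and fails for each 'Negative' one.
33: 33 > 13 — doesn't qualify, so Negative.
35: 35 > 13 — doesn't qualify, so Negative.
6: 6 ≤ 13 — fits, so Positive.

Negative, Negative, Positive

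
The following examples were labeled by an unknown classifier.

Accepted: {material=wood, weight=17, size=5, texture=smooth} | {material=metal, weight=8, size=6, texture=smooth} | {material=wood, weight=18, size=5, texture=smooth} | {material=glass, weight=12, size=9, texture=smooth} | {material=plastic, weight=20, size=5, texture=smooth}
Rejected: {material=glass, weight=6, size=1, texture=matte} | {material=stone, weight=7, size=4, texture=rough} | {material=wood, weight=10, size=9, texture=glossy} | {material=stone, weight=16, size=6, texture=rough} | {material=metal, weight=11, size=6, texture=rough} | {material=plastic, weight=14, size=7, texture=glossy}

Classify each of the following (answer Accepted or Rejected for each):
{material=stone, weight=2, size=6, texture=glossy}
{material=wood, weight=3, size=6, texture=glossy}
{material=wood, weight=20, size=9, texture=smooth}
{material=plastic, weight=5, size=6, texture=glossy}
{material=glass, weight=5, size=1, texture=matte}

Looking at the examples, the only property every 'Accepted' case has and every 'Rejected' case lacks is: texture is smooth.
{material=stone, weight=2, size=6, texture=glossy}: Rejected (texture is glossy). {material=wood, weight=3, size=6, texture=glossy}: Rejected (texture is glossy). {material=wood, weight=20, size=9, texture=smooth}: Accepted (texture is smooth). {material=plastic, weight=5, size=6, texture=glossy}: Rejected (texture is glossy). {material=glass, weight=5, size=1, texture=matte}: Rejected (texture is matte).

Rejected, Rejected, Accepted, Rejected, Rejected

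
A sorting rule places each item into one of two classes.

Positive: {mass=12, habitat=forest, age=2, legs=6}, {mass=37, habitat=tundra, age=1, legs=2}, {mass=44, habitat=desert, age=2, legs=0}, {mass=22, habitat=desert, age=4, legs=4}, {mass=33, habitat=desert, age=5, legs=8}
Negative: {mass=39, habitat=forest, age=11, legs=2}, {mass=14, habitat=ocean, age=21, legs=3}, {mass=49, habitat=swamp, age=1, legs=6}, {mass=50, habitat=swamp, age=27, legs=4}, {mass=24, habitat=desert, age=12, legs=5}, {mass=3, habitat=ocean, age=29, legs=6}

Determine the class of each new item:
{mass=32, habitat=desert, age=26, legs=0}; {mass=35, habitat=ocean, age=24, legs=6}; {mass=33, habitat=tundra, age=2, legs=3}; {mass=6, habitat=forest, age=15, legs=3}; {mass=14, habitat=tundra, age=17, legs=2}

Negative, Negative, Positive, Negative, Negative

The distinguishing property — mass ≤ 44 AND age ≤ 5 — holds for all the 'Positive' cases and none of the 'Negative' cases.
{mass=32, habitat=desert, age=26, legs=0} — mass = 32, age = 26, hence Negative.
{mass=35, habitat=ocean, age=24, legs=6} — mass = 35, age = 24, hence Negative.
{mass=33, habitat=tundra, age=2, legs=3} — mass = 33, age = 2, hence Positive.
{mass=6, habitat=forest, age=15, legs=3} — mass = 6, age = 15, hence Negative.
{mass=14, habitat=tundra, age=17, legs=2} — mass = 14, age = 17, hence Negative.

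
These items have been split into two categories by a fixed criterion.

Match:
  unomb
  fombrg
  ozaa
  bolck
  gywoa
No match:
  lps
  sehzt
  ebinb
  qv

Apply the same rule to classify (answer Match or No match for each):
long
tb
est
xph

Rule: contains 'o'. This holds for each 'Match' example and fails for each 'No match' one.
long: has 'o' — satisfies this, so Match. tb: no 'o' — does not satisfy this, so No match. est: no 'o' — does not satisfy this, so No match. xph: no 'o' — does not satisfy this, so No match.

Match, No match, No match, No match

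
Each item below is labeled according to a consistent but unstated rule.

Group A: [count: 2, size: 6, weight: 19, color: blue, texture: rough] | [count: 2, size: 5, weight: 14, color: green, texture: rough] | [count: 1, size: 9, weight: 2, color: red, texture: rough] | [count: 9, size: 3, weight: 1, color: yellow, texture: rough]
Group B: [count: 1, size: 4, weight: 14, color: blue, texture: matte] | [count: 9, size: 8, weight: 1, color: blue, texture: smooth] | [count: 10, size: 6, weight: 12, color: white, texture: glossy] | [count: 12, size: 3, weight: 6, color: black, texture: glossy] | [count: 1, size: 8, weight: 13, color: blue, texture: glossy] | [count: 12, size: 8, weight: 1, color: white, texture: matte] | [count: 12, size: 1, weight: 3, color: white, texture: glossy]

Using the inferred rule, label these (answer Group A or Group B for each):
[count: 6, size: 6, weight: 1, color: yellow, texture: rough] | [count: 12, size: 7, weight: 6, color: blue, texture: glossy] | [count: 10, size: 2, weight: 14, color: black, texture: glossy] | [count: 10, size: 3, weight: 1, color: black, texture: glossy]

Group A, Group B, Group B, Group B

The distinguishing property — texture is rough — holds for all the 'Group A' cases and none of the 'Group B' cases.
[count: 6, size: 6, weight: 1, color: yellow, texture: rough]: Group A (texture is rough).
[count: 12, size: 7, weight: 6, color: blue, texture: glossy]: Group B (texture is glossy).
[count: 10, size: 2, weight: 14, color: black, texture: glossy]: Group B (texture is glossy).
[count: 10, size: 3, weight: 1, color: black, texture: glossy]: Group B (texture is glossy).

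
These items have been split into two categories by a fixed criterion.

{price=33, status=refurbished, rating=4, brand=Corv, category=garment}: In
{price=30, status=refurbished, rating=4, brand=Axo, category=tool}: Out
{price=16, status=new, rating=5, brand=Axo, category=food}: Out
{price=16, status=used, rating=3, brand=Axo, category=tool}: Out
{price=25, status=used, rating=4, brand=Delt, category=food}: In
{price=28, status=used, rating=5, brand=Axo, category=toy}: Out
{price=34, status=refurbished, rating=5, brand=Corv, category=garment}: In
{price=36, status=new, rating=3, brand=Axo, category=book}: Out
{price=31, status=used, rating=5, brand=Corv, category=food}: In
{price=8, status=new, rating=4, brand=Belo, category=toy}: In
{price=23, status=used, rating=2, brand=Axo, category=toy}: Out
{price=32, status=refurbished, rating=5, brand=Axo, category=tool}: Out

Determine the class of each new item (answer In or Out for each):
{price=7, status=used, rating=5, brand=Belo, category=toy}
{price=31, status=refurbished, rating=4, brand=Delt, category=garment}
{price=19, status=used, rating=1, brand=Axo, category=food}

In, In, Out

Comparing the two groups points to one rule — brand is not Axo.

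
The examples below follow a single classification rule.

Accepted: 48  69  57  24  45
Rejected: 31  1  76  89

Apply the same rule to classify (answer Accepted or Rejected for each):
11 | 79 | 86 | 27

Rejected, Rejected, Rejected, Accepted

The common property of the 'Accepted' items is: multiple of 3. No 'Rejected' item has it.
11 → 11 = 3·3 + 2 → Rejected.
79 → 79 = 3·26 + 1 → Rejected.
86 → 86 = 3·28 + 2 → Rejected.
27 → 27 = 3·9 → Accepted.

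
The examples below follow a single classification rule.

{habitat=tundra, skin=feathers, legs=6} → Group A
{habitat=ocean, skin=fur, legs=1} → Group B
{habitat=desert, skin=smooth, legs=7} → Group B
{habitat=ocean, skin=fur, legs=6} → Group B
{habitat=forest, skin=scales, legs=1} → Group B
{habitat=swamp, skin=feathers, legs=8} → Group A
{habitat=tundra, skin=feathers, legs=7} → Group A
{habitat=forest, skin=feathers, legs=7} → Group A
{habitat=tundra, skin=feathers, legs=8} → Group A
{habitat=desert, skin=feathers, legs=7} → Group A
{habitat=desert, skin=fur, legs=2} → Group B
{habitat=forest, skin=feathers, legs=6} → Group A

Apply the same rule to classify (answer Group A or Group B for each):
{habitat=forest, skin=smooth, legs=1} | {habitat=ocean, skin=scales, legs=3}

Group B, Group B

A rule that fits every label: skin is feathers — true of each 'Group A' example, false of each 'Group B' one.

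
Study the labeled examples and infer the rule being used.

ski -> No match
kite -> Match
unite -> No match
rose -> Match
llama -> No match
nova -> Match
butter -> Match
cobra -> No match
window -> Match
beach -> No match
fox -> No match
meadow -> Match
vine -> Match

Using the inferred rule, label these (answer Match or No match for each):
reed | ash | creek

Match, No match, No match

Checking candidate rules against both groups, what survives is: even length.
reed — length 4, hence Match. ash — length 3, hence No match. creek — length 5, hence No match.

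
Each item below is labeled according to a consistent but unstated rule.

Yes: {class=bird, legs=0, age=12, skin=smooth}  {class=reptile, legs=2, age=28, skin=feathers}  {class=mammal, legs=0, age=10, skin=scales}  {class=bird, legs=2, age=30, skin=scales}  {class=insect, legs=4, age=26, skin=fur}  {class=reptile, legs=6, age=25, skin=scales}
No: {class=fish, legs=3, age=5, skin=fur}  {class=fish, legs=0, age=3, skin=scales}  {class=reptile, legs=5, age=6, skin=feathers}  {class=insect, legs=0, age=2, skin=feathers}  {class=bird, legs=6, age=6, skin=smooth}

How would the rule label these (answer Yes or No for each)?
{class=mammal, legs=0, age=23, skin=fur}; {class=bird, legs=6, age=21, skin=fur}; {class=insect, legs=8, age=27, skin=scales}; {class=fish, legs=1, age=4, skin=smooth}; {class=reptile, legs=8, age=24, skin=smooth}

Yes, Yes, Yes, No, Yes

The pattern is that an item is 'Yes' exactly when: age ≥ 10.
Yes: {class=mammal, legs=0, age=23, skin=fur}, since age = 23.
Yes: {class=bird, legs=6, age=21, skin=fur}, since age = 21.
Yes: {class=insect, legs=8, age=27, skin=scales}, since age = 27.
No: {class=fish, legs=1, age=4, skin=smooth}, since age = 4.
Yes: {class=reptile, legs=8, age=24, skin=smooth}, since age = 24.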